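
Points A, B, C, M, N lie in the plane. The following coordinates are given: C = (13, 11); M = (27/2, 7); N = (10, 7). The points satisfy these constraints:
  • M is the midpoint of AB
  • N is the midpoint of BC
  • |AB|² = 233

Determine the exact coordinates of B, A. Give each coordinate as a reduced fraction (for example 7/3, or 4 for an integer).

B = (7, 3)
A = (20, 11)

1. B_x = 7  [B = 2·N−C = 2·(10, 7)−(13, 11)]
2. B_y = 3  [B = 2·N−C = 2·(10, 7)−(13, 11)]
   so B = (7, 3)
3. A_x = 20  [A = 2·M−B = 2·(27/2, 7)−(7, 3)]
4. A_y = 11  [A = 2·M−B = 2·(27/2, 7)−(7, 3)]
   so A = (20, 11)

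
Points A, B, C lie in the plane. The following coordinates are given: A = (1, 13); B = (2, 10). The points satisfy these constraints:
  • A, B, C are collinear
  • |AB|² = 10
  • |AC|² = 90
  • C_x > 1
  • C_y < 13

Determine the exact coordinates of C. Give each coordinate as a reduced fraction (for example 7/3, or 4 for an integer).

1. C_x = 4  [[A, B, C are collinear ⇒ 3x+1y-16=0] ∩ [|C−(1, 13)|²=90]]
2. C_y = 4  [[A, B, C are collinear ⇒ 3x+1y-16=0] ∩ [|C−(1, 13)|²=90]]
   so C = (4, 4)

C = (4, 4)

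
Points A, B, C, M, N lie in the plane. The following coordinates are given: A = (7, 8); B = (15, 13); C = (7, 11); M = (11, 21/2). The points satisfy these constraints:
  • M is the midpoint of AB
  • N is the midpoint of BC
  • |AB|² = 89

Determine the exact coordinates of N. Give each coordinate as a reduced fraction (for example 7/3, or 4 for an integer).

1. N_x = 11  [2·N = B+C = (15, 13)+(7, 11)]
2. N_y = 12  [2·N = B+C = (15, 13)+(7, 11)]
   so N = (11, 12)

N = (11, 12)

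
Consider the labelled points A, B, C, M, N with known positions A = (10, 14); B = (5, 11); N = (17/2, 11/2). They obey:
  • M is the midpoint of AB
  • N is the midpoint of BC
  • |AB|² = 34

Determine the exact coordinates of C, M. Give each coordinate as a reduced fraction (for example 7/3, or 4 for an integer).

1. M_x = 15/2  [2·M = A+B = (10, 14)+(5, 11)]
2. M_y = 25/2  [2·M = A+B = (10, 14)+(5, 11)]
   so M = (15/2, 25/2)
3. C_x = 12  [C = 2·N−B = 2·(17/2, 11/2)−(5, 11)]
4. C_y = 0  [C = 2·N−B = 2·(17/2, 11/2)−(5, 11)]
   so C = (12, 0)

C = (12, 0)
M = (15/2, 25/2)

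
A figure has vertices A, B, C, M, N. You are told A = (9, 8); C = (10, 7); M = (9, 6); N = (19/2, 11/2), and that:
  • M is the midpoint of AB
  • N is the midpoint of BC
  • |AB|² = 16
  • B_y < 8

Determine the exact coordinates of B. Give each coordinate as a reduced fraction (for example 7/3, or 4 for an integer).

1. B_x = 9  [B = 2·M−A = 2·(9, 6)−(9, 8)]
2. B_y = 4  [B = 2·M−A = 2·(9, 6)−(9, 8)]
   so B = (9, 4)

B = (9, 4)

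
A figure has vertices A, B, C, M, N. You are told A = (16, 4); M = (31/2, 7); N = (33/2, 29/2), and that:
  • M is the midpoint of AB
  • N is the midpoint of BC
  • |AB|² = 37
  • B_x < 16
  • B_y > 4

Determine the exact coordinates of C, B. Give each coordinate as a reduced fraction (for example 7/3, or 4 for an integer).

C = (18, 19)
B = (15, 10)

1. B_x = 15  [B = 2·M−A = 2·(31/2, 7)−(16, 4)]
2. B_y = 10  [B = 2·M−A = 2·(31/2, 7)−(16, 4)]
   so B = (15, 10)
3. C_x = 18  [C = 2·N−B = 2·(33/2, 29/2)−(15, 10)]
4. C_y = 19  [C = 2·N−B = 2·(33/2, 29/2)−(15, 10)]
   so C = (18, 19)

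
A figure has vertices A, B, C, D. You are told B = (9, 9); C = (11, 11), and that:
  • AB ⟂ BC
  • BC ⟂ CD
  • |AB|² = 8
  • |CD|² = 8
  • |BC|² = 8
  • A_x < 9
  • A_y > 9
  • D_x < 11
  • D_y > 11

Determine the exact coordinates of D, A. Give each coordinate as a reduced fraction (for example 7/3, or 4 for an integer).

1. D_x = 9  [[BC ⟂ CD ⇒ 2x+2y-44=0] ∩ [|D−(11, 11)|²=8]]
2. D_y = 13  [[BC ⟂ CD ⇒ 2x+2y-44=0] ∩ [|D−(11, 11)|²=8]]
   so D = (9, 13)
3. A_x = 7  [[AB ⟂ BC ⇒ -2x-2y+36=0] ∩ [|A−(9, 9)|²=8]]
4. A_y = 11  [[AB ⟂ BC ⇒ -2x-2y+36=0] ∩ [|A−(9, 9)|²=8]]
   so A = (7, 11)

D = (9, 13)
A = (7, 11)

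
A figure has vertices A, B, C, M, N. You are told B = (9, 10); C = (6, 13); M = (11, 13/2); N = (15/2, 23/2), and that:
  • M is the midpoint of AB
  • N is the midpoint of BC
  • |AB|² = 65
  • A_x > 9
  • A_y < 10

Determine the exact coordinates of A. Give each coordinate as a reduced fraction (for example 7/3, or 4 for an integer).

A = (13, 3)

1. A_x = 13  [A = 2·M−B = 2·(11, 13/2)−(9, 10)]
2. A_y = 3  [A = 2·M−B = 2·(11, 13/2)−(9, 10)]
   so A = (13, 3)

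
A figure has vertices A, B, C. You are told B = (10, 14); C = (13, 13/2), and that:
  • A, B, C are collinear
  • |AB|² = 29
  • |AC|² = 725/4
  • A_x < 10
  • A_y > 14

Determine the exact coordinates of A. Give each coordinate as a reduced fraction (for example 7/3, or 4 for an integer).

A = (8, 19)

1. A_x = 8  [[A, B, C are collinear ⇒ 15/2x+3y-117=0] ∩ [|A−(10, 14)|²=29]]
2. A_y = 19  [[A, B, C are collinear ⇒ 15/2x+3y-117=0] ∩ [|A−(10, 14)|²=29]]
   so A = (8, 19)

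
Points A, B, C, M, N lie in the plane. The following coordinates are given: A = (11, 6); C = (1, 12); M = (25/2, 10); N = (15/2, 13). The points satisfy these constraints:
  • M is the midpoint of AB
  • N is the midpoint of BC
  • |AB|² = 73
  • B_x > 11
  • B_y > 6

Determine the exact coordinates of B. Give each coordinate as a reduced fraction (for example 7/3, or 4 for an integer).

1. B_x = 14  [B = 2·M−A = 2·(25/2, 10)−(11, 6)]
2. B_y = 14  [B = 2·M−A = 2·(25/2, 10)−(11, 6)]
   so B = (14, 14)

B = (14, 14)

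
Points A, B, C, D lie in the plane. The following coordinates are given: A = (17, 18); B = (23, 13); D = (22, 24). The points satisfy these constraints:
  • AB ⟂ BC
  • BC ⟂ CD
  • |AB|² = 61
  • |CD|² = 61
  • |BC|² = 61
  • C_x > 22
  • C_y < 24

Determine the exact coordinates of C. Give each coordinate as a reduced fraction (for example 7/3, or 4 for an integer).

1. C_x = 28  [[AB ⟂ BC ⇒ 6x-5y-73=0] ∩ [|C−(22, 24)|²=61]]
2. C_y = 19  [[AB ⟂ BC ⇒ 6x-5y-73=0] ∩ [|C−(22, 24)|²=61]]
   so C = (28, 19)

C = (28, 19)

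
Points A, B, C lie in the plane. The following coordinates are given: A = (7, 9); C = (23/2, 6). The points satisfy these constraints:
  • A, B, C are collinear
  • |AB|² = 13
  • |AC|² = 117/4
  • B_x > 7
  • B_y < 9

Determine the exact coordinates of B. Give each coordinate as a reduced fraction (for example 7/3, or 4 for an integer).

1. B_x = 10  [[A, B, C are collinear ⇒ -3x-9/2y+123/2=0] ∩ [|B−(7, 9)|²=13]]
2. B_y = 7  [[A, B, C are collinear ⇒ -3x-9/2y+123/2=0] ∩ [|B−(7, 9)|²=13]]
   so B = (10, 7)

B = (10, 7)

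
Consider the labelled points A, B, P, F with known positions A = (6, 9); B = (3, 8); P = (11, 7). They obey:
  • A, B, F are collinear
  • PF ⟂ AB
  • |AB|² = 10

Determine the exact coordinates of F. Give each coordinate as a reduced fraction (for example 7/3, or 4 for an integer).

1. F_x = 99/10  [[A, B, F are collinear ⇒ 1x-3y+21=0] ∩ [PF ⟂ AB ⇒ -3x-1y+40=0]]
2. F_y = 103/10  [[A, B, F are collinear ⇒ 1x-3y+21=0] ∩ [PF ⟂ AB ⇒ -3x-1y+40=0]]
   so F = (99/10, 103/10)

F = (99/10, 103/10)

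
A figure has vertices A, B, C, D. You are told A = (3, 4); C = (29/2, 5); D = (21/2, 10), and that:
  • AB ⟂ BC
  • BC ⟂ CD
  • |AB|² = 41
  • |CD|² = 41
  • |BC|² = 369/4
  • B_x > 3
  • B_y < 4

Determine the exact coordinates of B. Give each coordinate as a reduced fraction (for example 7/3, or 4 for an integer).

B = (7, -1)

1. B_x = 7  [[BC ⟂ CD ⇒ 4x-5y-33=0] ∩ [|B−(3, 4)|²=41]]
2. B_y = -1  [[BC ⟂ CD ⇒ 4x-5y-33=0] ∩ [|B−(3, 4)|²=41]]
   so B = (7, -1)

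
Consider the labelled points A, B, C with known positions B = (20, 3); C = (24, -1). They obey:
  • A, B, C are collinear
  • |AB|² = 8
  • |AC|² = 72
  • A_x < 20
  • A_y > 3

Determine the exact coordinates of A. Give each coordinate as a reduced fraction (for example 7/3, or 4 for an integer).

1. A_x = 18  [[A, B, C are collinear ⇒ 4x+4y-92=0] ∩ [|A−(20, 3)|²=8]]
2. A_y = 5  [[A, B, C are collinear ⇒ 4x+4y-92=0] ∩ [|A−(20, 3)|²=8]]
   so A = (18, 5)

A = (18, 5)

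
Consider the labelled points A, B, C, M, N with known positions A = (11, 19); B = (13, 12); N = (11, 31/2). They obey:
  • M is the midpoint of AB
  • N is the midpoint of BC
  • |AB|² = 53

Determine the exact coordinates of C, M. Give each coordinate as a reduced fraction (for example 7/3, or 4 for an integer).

C = (9, 19)
M = (12, 31/2)

1. M_x = 12  [2·M = A+B = (11, 19)+(13, 12)]
2. M_y = 31/2  [2·M = A+B = (11, 19)+(13, 12)]
   so M = (12, 31/2)
3. C_x = 9  [C = 2·N−B = 2·(11, 31/2)−(13, 12)]
4. C_y = 19  [C = 2·N−B = 2·(11, 31/2)−(13, 12)]
   so C = (9, 19)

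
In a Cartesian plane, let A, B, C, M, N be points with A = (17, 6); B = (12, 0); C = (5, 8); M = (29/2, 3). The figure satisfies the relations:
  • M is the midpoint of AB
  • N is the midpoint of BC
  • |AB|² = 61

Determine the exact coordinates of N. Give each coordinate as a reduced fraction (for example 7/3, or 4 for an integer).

1. N_x = 17/2  [2·N = B+C = (12, 0)+(5, 8)]
2. N_y = 4  [2·N = B+C = (12, 0)+(5, 8)]
   so N = (17/2, 4)

N = (17/2, 4)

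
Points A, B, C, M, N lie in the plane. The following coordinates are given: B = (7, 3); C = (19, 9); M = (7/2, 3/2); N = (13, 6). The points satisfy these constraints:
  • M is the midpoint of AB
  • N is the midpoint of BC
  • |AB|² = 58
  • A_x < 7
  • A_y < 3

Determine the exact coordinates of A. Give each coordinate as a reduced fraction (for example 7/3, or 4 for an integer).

1. A_x = 0  [A = 2·M−B = 2·(7/2, 3/2)−(7, 3)]
2. A_y = 0  [A = 2·M−B = 2·(7/2, 3/2)−(7, 3)]
   so A = (0, 0)

A = (0, 0)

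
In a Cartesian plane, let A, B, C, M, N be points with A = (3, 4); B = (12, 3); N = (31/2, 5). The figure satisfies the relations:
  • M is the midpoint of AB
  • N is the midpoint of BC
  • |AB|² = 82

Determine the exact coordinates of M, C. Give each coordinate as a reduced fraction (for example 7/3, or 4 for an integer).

M = (15/2, 7/2)
C = (19, 7)

1. M_x = 15/2  [2·M = A+B = (3, 4)+(12, 3)]
2. M_y = 7/2  [2·M = A+B = (3, 4)+(12, 3)]
   so M = (15/2, 7/2)
3. C_x = 19  [C = 2·N−B = 2·(31/2, 5)−(12, 3)]
4. C_y = 7  [C = 2·N−B = 2·(31/2, 5)−(12, 3)]
   so C = (19, 7)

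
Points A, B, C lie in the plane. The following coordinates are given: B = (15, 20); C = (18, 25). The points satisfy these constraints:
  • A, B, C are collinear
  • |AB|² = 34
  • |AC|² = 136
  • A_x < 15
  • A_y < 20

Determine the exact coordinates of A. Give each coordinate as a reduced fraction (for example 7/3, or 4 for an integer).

1. A_x = 12  [[A, B, C are collinear ⇒ -5x+3y+15=0] ∩ [|A−(15, 20)|²=34]]
2. A_y = 15  [[A, B, C are collinear ⇒ -5x+3y+15=0] ∩ [|A−(15, 20)|²=34]]
   so A = (12, 15)

A = (12, 15)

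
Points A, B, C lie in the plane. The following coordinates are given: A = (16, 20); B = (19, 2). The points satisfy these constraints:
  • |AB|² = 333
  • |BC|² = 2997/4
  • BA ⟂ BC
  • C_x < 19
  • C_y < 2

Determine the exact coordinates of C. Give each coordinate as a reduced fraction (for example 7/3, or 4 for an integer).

C = (-8, -5/2)

1. C_x = -8  [[BA ⟂ BC ⇒ -3x+18y+21=0] ∩ [|C−(19, 2)|²=2997/4]]
2. C_y = -5/2  [[BA ⟂ BC ⇒ -3x+18y+21=0] ∩ [|C−(19, 2)|²=2997/4]]
   so C = (-8, -5/2)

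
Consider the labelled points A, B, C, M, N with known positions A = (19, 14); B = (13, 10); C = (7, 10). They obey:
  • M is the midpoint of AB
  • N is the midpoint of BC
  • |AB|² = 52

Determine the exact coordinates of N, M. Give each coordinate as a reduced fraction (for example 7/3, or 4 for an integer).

N = (10, 10)
M = (16, 12)

1. M_x = 16  [2·M = A+B = (19, 14)+(13, 10)]
2. M_y = 12  [2·M = A+B = (19, 14)+(13, 10)]
   so M = (16, 12)
3. N_x = 10  [2·N = B+C = (13, 10)+(7, 10)]
4. N_y = 10  [2·N = B+C = (13, 10)+(7, 10)]
   so N = (10, 10)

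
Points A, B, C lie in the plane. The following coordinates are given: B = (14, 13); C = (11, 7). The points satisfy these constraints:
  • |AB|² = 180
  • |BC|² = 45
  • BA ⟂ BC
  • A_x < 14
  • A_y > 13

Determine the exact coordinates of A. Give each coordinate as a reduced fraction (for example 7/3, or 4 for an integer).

A = (2, 19)

1. A_x = 2  [[BA ⟂ BC ⇒ -3x-6y+120=0] ∩ [|A−(14, 13)|²=180]]
2. A_y = 19  [[BA ⟂ BC ⇒ -3x-6y+120=0] ∩ [|A−(14, 13)|²=180]]
   so A = (2, 19)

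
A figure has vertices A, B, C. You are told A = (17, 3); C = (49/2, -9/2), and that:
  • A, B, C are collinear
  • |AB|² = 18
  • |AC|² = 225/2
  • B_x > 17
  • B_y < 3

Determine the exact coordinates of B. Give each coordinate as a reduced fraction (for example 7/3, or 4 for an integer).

1. B_x = 20  [[A, B, C are collinear ⇒ -15/2x-15/2y+150=0] ∩ [|B−(17, 3)|²=18]]
2. B_y = 0  [[A, B, C are collinear ⇒ -15/2x-15/2y+150=0] ∩ [|B−(17, 3)|²=18]]
   so B = (20, 0)

B = (20, 0)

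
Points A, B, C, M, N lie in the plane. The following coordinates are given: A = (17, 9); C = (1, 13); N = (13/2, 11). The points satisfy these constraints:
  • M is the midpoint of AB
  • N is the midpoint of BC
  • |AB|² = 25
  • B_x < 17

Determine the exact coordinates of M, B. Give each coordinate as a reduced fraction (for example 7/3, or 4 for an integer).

M = (29/2, 9)
B = (12, 9)

1. B_x = 12  [B = 2·N−C = 2·(13/2, 11)−(1, 13)]
2. B_y = 9  [B = 2·N−C = 2·(13/2, 11)−(1, 13)]
   so B = (12, 9)
3. M_x = 29/2  [2·M = A+B = (17, 9)+(12, 9)]
4. M_y = 9  [2·M = A+B = (17, 9)+(12, 9)]
   so M = (29/2, 9)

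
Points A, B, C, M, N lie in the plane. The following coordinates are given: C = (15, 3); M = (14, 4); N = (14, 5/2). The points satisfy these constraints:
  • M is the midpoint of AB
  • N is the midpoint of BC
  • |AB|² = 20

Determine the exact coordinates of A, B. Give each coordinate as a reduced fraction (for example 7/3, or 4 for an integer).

1. B_x = 13  [B = 2·N−C = 2·(14, 5/2)−(15, 3)]
2. B_y = 2  [B = 2·N−C = 2·(14, 5/2)−(15, 3)]
   so B = (13, 2)
3. A_x = 15  [A = 2·M−B = 2·(14, 4)−(13, 2)]
4. A_y = 6  [A = 2·M−B = 2·(14, 4)−(13, 2)]
   so A = (15, 6)

A = (15, 6)
B = (13, 2)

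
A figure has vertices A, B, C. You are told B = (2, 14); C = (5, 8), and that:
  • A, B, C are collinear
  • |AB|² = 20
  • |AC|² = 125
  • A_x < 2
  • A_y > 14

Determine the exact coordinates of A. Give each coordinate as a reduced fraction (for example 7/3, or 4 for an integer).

A = (0, 18)

1. A_x = 0  [[A, B, C are collinear ⇒ 6x+3y-54=0] ∩ [|A−(2, 14)|²=20]]
2. A_y = 18  [[A, B, C are collinear ⇒ 6x+3y-54=0] ∩ [|A−(2, 14)|²=20]]
   so A = (0, 18)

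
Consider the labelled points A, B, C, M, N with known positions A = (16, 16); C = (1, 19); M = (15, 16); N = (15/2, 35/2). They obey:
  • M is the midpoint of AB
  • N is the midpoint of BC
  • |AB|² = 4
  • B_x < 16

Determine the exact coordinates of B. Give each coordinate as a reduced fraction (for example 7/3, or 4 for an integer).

1. B_x = 14  [B = 2·M−A = 2·(15, 16)−(16, 16)]
2. B_y = 16  [B = 2·M−A = 2·(15, 16)−(16, 16)]
   so B = (14, 16)

B = (14, 16)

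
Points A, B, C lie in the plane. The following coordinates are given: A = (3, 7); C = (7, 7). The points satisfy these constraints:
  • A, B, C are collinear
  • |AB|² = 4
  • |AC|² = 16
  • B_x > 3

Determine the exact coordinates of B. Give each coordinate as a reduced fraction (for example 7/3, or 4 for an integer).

B = (5, 7)

1. B_x = 5  [[A, B, C are collinear ⇒ -4y+28=0] ∩ [|B−(3, 7)|²=4]]
2. B_y = 7  [[A, B, C are collinear ⇒ -4y+28=0] ∩ [|B−(3, 7)|²=4]]
   so B = (5, 7)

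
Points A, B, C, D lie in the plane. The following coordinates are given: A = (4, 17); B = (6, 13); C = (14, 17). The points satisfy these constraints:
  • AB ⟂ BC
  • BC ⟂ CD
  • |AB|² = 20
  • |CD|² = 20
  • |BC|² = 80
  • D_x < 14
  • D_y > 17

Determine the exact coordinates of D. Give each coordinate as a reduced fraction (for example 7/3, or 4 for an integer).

D = (12, 21)

1. D_x = 12  [[BC ⟂ CD ⇒ 8x+4y-180=0] ∩ [|D−(14, 17)|²=20]]
2. D_y = 21  [[BC ⟂ CD ⇒ 8x+4y-180=0] ∩ [|D−(14, 17)|²=20]]
   so D = (12, 21)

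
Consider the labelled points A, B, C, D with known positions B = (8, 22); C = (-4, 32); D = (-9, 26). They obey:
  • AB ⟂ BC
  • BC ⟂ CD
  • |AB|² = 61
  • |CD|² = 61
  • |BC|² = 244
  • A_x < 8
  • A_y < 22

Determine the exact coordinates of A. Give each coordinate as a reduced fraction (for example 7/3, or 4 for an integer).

1. A_x = 3  [[AB ⟂ BC ⇒ 12x-10y+124=0] ∩ [|A−(8, 22)|²=61]]
2. A_y = 16  [[AB ⟂ BC ⇒ 12x-10y+124=0] ∩ [|A−(8, 22)|²=61]]
   so A = (3, 16)

A = (3, 16)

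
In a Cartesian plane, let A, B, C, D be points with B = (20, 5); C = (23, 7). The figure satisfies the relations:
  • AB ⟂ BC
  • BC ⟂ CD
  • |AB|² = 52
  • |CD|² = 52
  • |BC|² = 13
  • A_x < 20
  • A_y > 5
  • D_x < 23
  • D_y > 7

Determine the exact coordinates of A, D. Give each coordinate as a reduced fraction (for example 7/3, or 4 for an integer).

1. A_x = 16  [[AB ⟂ BC ⇒ -3x-2y+70=0] ∩ [|A−(20, 5)|²=52]]
2. A_y = 11  [[AB ⟂ BC ⇒ -3x-2y+70=0] ∩ [|A−(20, 5)|²=52]]
   so A = (16, 11)
3. D_x = 19  [[BC ⟂ CD ⇒ 3x+2y-83=0] ∩ [|D−(23, 7)|²=52]]
4. D_y = 13  [[BC ⟂ CD ⇒ 3x+2y-83=0] ∩ [|D−(23, 7)|²=52]]
   so D = (19, 13)

A = (16, 11)
D = (19, 13)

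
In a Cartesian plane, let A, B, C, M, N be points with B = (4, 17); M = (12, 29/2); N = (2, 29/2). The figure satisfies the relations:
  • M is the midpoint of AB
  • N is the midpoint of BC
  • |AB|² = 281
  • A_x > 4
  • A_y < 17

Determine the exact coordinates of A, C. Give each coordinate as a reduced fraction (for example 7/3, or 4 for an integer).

1. A_x = 20  [A = 2·M−B = 2·(12, 29/2)−(4, 17)]
2. A_y = 12  [A = 2·M−B = 2·(12, 29/2)−(4, 17)]
   so A = (20, 12)
3. C_x = 0  [C = 2·N−B = 2·(2, 29/2)−(4, 17)]
4. C_y = 12  [C = 2·N−B = 2·(2, 29/2)−(4, 17)]
   so C = (0, 12)

A = (20, 12)
C = (0, 12)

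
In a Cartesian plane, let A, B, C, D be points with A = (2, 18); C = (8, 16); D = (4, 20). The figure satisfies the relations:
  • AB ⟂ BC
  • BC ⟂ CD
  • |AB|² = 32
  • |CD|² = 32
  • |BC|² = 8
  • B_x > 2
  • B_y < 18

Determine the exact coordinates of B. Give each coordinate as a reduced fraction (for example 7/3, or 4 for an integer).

1. B_x = 6  [[BC ⟂ CD ⇒ 4x-4y+32=0] ∩ [|B−(2, 18)|²=32]]
2. B_y = 14  [[BC ⟂ CD ⇒ 4x-4y+32=0] ∩ [|B−(2, 18)|²=32]]
   so B = (6, 14)

B = (6, 14)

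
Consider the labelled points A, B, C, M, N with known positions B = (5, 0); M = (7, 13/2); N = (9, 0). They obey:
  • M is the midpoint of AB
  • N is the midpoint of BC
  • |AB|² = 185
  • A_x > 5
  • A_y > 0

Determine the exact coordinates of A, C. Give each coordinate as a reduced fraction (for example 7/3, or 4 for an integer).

1. A_x = 9  [A = 2·M−B = 2·(7, 13/2)−(5, 0)]
2. A_y = 13  [A = 2·M−B = 2·(7, 13/2)−(5, 0)]
   so A = (9, 13)
3. C_x = 13  [C = 2·N−B = 2·(9, 0)−(5, 0)]
4. C_y = 0  [C = 2·N−B = 2·(9, 0)−(5, 0)]
   so C = (13, 0)

A = (9, 13)
C = (13, 0)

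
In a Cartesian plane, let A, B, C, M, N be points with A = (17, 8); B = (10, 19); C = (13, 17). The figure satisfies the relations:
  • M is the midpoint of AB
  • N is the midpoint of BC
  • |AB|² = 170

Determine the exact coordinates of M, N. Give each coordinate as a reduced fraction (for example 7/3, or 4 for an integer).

M = (27/2, 27/2)
N = (23/2, 18)

1. M_x = 27/2  [2·M = A+B = (17, 8)+(10, 19)]
2. M_y = 27/2  [2·M = A+B = (17, 8)+(10, 19)]
   so M = (27/2, 27/2)
3. N_x = 23/2  [2·N = B+C = (10, 19)+(13, 17)]
4. N_y = 18  [2·N = B+C = (10, 19)+(13, 17)]
   so N = (23/2, 18)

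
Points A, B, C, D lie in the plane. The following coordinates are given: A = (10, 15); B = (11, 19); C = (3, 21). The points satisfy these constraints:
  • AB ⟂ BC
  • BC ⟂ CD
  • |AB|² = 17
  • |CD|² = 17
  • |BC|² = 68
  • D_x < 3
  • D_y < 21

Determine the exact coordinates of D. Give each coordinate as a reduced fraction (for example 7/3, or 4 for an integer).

D = (2, 17)

1. D_x = 2  [[BC ⟂ CD ⇒ -8x+2y-18=0] ∩ [|D−(3, 21)|²=17]]
2. D_y = 17  [[BC ⟂ CD ⇒ -8x+2y-18=0] ∩ [|D−(3, 21)|²=17]]
   so D = (2, 17)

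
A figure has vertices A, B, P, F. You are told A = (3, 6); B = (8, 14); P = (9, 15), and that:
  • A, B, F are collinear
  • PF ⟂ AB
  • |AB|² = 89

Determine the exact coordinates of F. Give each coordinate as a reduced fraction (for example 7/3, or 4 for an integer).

F = (777/89, 1350/89)

1. F_x = 777/89  [[A, B, F are collinear ⇒ -8x+5y-6=0] ∩ [PF ⟂ AB ⇒ 5x+8y-165=0]]
2. F_y = 1350/89  [[A, B, F are collinear ⇒ -8x+5y-6=0] ∩ [PF ⟂ AB ⇒ 5x+8y-165=0]]
   so F = (777/89, 1350/89)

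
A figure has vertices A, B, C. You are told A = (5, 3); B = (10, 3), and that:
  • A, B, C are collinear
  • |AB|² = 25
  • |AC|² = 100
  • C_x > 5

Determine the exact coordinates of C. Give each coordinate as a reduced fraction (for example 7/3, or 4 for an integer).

C = (15, 3)

1. C_x = 15  [[A, B, C are collinear ⇒ 5y-15=0] ∩ [|C−(5, 3)|²=100]]
2. C_y = 3  [[A, B, C are collinear ⇒ 5y-15=0] ∩ [|C−(5, 3)|²=100]]
   so C = (15, 3)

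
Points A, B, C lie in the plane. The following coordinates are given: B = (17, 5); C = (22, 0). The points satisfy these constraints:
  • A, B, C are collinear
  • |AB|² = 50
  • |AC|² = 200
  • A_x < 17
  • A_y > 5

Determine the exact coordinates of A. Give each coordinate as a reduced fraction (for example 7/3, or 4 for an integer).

1. A_x = 12  [[A, B, C are collinear ⇒ 5x+5y-110=0] ∩ [|A−(17, 5)|²=50]]
2. A_y = 10  [[A, B, C are collinear ⇒ 5x+5y-110=0] ∩ [|A−(17, 5)|²=50]]
   so A = (12, 10)

A = (12, 10)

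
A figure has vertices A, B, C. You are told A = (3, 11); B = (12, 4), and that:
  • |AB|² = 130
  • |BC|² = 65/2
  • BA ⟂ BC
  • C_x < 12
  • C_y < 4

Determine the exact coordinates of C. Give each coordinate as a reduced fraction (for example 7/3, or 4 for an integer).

C = (17/2, -1/2)

1. C_x = 17/2  [[BA ⟂ BC ⇒ -9x+7y+80=0] ∩ [|C−(12, 4)|²=65/2]]
2. C_y = -1/2  [[BA ⟂ BC ⇒ -9x+7y+80=0] ∩ [|C−(12, 4)|²=65/2]]
   so C = (17/2, -1/2)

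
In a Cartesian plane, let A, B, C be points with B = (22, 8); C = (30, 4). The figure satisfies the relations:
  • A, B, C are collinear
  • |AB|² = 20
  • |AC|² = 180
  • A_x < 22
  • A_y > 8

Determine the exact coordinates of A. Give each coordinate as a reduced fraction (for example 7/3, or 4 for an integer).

A = (18, 10)

1. A_x = 18  [[A, B, C are collinear ⇒ 4x+8y-152=0] ∩ [|A−(22, 8)|²=20]]
2. A_y = 10  [[A, B, C are collinear ⇒ 4x+8y-152=0] ∩ [|A−(22, 8)|²=20]]
   so A = (18, 10)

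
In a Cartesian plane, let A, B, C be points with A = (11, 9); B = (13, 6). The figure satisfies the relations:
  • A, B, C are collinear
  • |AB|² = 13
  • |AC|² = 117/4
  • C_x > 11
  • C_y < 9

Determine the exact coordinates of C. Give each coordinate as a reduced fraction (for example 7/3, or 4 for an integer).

C = (14, 9/2)

1. C_x = 14  [[A, B, C are collinear ⇒ 3x+2y-51=0] ∩ [|C−(11, 9)|²=117/4]]
2. C_y = 9/2  [[A, B, C are collinear ⇒ 3x+2y-51=0] ∩ [|C−(11, 9)|²=117/4]]
   so C = (14, 9/2)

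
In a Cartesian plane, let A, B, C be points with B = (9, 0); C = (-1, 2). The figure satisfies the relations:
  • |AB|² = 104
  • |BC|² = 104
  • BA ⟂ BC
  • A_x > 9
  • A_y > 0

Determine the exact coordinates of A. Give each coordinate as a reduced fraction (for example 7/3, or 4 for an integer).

A = (11, 10)

1. A_x = 11  [[BA ⟂ BC ⇒ -10x+2y+90=0] ∩ [|A−(9, 0)|²=104]]
2. A_y = 10  [[BA ⟂ BC ⇒ -10x+2y+90=0] ∩ [|A−(9, 0)|²=104]]
   so A = (11, 10)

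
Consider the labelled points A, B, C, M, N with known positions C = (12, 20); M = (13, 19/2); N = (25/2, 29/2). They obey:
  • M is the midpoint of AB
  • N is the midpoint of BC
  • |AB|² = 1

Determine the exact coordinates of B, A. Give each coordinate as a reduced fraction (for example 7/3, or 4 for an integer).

1. B_x = 13  [B = 2·N−C = 2·(25/2, 29/2)−(12, 20)]
2. B_y = 9  [B = 2·N−C = 2·(25/2, 29/2)−(12, 20)]
   so B = (13, 9)
3. A_x = 13  [A = 2·M−B = 2·(13, 19/2)−(13, 9)]
4. A_y = 10  [A = 2·M−B = 2·(13, 19/2)−(13, 9)]
   so A = (13, 10)

B = (13, 9)
A = (13, 10)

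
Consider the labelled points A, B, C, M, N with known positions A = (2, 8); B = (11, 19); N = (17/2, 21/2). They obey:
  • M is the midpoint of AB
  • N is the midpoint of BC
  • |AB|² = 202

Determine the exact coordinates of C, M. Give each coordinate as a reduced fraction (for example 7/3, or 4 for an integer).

1. M_x = 13/2  [2·M = A+B = (2, 8)+(11, 19)]
2. M_y = 27/2  [2·M = A+B = (2, 8)+(11, 19)]
   so M = (13/2, 27/2)
3. C_x = 6  [C = 2·N−B = 2·(17/2, 21/2)−(11, 19)]
4. C_y = 2  [C = 2·N−B = 2·(17/2, 21/2)−(11, 19)]
   so C = (6, 2)

C = (6, 2)
M = (13/2, 27/2)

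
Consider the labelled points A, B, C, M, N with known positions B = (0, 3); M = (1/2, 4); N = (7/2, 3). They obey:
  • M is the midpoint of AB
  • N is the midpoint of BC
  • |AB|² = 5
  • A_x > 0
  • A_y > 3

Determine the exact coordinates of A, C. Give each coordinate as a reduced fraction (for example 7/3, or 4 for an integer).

A = (1, 5)
C = (7, 3)

1. A_x = 1  [A = 2·M−B = 2·(1/2, 4)−(0, 3)]
2. A_y = 5  [A = 2·M−B = 2·(1/2, 4)−(0, 3)]
   so A = (1, 5)
3. C_x = 7  [C = 2·N−B = 2·(7/2, 3)−(0, 3)]
4. C_y = 3  [C = 2·N−B = 2·(7/2, 3)−(0, 3)]
   so C = (7, 3)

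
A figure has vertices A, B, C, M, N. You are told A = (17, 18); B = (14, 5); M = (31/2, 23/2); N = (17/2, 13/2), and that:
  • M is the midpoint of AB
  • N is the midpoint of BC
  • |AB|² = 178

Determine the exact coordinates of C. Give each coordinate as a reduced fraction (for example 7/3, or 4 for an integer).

C = (3, 8)

1. C_x = 3  [C = 2·N−B = 2·(17/2, 13/2)−(14, 5)]
2. C_y = 8  [C = 2·N−B = 2·(17/2, 13/2)−(14, 5)]
   so C = (3, 8)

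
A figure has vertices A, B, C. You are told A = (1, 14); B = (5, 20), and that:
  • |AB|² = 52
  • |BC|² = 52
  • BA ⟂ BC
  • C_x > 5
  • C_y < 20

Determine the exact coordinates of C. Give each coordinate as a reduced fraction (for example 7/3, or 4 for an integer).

1. C_x = 11  [[BA ⟂ BC ⇒ -4x-6y+140=0] ∩ [|C−(5, 20)|²=52]]
2. C_y = 16  [[BA ⟂ BC ⇒ -4x-6y+140=0] ∩ [|C−(5, 20)|²=52]]
   so C = (11, 16)

C = (11, 16)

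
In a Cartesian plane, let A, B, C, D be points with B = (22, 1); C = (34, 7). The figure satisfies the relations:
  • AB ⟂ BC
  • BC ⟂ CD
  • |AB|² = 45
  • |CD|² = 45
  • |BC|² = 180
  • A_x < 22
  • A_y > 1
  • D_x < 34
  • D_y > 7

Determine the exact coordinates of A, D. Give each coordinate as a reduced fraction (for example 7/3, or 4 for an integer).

1. A_x = 19  [[AB ⟂ BC ⇒ -12x-6y+270=0] ∩ [|A−(22, 1)|²=45]]
2. A_y = 7  [[AB ⟂ BC ⇒ -12x-6y+270=0] ∩ [|A−(22, 1)|²=45]]
   so A = (19, 7)
3. D_x = 31  [[BC ⟂ CD ⇒ 12x+6y-450=0] ∩ [|D−(34, 7)|²=45]]
4. D_y = 13  [[BC ⟂ CD ⇒ 12x+6y-450=0] ∩ [|D−(34, 7)|²=45]]
   so D = (31, 13)

A = (19, 7)
D = (31, 13)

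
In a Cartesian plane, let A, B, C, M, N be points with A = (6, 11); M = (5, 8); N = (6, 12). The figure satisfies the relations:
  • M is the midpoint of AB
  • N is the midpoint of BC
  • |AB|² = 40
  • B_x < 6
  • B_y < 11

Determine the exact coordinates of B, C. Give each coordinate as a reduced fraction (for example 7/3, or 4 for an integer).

B = (4, 5)
C = (8, 19)

1. B_x = 4  [B = 2·M−A = 2·(5, 8)−(6, 11)]
2. B_y = 5  [B = 2·M−A = 2·(5, 8)−(6, 11)]
   so B = (4, 5)
3. C_x = 8  [C = 2·N−B = 2·(6, 12)−(4, 5)]
4. C_y = 19  [C = 2·N−B = 2·(6, 12)−(4, 5)]
   so C = (8, 19)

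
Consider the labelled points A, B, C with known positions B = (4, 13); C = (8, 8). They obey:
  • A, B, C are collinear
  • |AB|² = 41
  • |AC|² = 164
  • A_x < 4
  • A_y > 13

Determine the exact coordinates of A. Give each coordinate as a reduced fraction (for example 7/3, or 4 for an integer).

A = (0, 18)

1. A_x = 0  [[A, B, C are collinear ⇒ 5x+4y-72=0] ∩ [|A−(4, 13)|²=41]]
2. A_y = 18  [[A, B, C are collinear ⇒ 5x+4y-72=0] ∩ [|A−(4, 13)|²=41]]
   so A = (0, 18)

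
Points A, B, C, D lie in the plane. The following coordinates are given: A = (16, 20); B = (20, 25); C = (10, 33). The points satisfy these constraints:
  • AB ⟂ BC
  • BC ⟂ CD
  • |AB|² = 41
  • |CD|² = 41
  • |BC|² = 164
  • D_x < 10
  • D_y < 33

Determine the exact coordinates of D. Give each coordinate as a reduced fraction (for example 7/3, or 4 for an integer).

D = (6, 28)

1. D_x = 6  [[BC ⟂ CD ⇒ -10x+8y-164=0] ∩ [|D−(10, 33)|²=41]]
2. D_y = 28  [[BC ⟂ CD ⇒ -10x+8y-164=0] ∩ [|D−(10, 33)|²=41]]
   so D = (6, 28)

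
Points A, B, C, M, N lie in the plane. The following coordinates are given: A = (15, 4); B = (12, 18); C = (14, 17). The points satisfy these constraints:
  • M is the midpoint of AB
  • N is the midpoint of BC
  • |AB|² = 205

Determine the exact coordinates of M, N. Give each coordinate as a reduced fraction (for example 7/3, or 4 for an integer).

M = (27/2, 11)
N = (13, 35/2)

1. M_x = 27/2  [2·M = A+B = (15, 4)+(12, 18)]
2. M_y = 11  [2·M = A+B = (15, 4)+(12, 18)]
   so M = (27/2, 11)
3. N_x = 13  [2·N = B+C = (12, 18)+(14, 17)]
4. N_y = 35/2  [2·N = B+C = (12, 18)+(14, 17)]
   so N = (13, 35/2)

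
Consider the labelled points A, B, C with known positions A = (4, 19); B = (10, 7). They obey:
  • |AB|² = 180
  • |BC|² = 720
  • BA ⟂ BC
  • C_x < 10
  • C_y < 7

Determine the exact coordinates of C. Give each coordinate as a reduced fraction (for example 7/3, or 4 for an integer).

1. C_x = -14  [[BA ⟂ BC ⇒ -6x+12y-24=0] ∩ [|C−(10, 7)|²=720]]
2. C_y = -5  [[BA ⟂ BC ⇒ -6x+12y-24=0] ∩ [|C−(10, 7)|²=720]]
   so C = (-14, -5)

C = (-14, -5)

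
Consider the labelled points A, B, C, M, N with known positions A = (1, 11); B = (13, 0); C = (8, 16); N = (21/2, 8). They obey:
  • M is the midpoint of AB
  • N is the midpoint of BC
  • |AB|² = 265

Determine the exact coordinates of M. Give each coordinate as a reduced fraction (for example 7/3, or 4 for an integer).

1. M_x = 7  [2·M = A+B = (1, 11)+(13, 0)]
2. M_y = 11/2  [2·M = A+B = (1, 11)+(13, 0)]
   so M = (7, 11/2)

M = (7, 11/2)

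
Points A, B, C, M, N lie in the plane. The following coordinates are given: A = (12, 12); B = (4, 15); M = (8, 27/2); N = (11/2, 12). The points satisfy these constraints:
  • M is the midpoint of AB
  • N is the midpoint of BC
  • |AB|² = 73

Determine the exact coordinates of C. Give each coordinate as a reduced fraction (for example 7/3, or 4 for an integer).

C = (7, 9)

1. C_x = 7  [C = 2·N−B = 2·(11/2, 12)−(4, 15)]
2. C_y = 9  [C = 2·N−B = 2·(11/2, 12)−(4, 15)]
   so C = (7, 9)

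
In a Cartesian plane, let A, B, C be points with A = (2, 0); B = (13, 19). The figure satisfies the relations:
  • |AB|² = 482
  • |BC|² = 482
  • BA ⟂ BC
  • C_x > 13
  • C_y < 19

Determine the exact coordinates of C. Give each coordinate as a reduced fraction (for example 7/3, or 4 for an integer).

C = (32, 8)

1. C_x = 32  [[BA ⟂ BC ⇒ -11x-19y+504=0] ∩ [|C−(13, 19)|²=482]]
2. C_y = 8  [[BA ⟂ BC ⇒ -11x-19y+504=0] ∩ [|C−(13, 19)|²=482]]
   so C = (32, 8)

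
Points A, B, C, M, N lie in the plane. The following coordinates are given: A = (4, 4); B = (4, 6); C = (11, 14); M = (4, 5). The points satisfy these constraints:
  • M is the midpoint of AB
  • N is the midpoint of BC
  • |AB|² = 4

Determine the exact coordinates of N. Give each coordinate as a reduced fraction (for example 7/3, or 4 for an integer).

N = (15/2, 10)

1. N_x = 15/2  [2·N = B+C = (4, 6)+(11, 14)]
2. N_y = 10  [2·N = B+C = (4, 6)+(11, 14)]
   so N = (15/2, 10)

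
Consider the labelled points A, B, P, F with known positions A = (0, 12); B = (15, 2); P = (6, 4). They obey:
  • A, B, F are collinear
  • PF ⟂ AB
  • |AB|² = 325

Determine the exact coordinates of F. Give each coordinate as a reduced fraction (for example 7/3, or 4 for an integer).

F = (102/13, 88/13)

1. F_x = 102/13  [[A, B, F are collinear ⇒ 10x+15y-180=0] ∩ [PF ⟂ AB ⇒ 15x-10y-50=0]]
2. F_y = 88/13  [[A, B, F are collinear ⇒ 10x+15y-180=0] ∩ [PF ⟂ AB ⇒ 15x-10y-50=0]]
   so F = (102/13, 88/13)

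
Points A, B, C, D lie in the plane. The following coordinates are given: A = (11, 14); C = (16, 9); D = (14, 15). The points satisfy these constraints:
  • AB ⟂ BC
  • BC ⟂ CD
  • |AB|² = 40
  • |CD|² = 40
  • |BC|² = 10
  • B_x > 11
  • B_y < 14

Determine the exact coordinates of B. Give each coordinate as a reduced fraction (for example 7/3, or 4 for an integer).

1. B_x = 13  [[BC ⟂ CD ⇒ 2x-6y+22=0] ∩ [|B−(11, 14)|²=40]]
2. B_y = 8  [[BC ⟂ CD ⇒ 2x-6y+22=0] ∩ [|B−(11, 14)|²=40]]
   so B = (13, 8)

B = (13, 8)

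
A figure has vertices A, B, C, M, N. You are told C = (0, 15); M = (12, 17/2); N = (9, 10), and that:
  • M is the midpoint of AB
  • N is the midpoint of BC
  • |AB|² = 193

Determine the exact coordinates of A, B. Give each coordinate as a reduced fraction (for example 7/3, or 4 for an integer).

A = (6, 12)
B = (18, 5)

1. B_x = 18  [B = 2·N−C = 2·(9, 10)−(0, 15)]
2. B_y = 5  [B = 2·N−C = 2·(9, 10)−(0, 15)]
   so B = (18, 5)
3. A_x = 6  [A = 2·M−B = 2·(12, 17/2)−(18, 5)]
4. A_y = 12  [A = 2·M−B = 2·(12, 17/2)−(18, 5)]
   so A = (6, 12)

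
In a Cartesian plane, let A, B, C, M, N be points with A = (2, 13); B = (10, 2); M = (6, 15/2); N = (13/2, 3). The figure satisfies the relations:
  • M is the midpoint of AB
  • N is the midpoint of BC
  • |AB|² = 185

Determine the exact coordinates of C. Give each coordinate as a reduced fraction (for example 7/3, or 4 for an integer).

C = (3, 4)

1. C_x = 3  [C = 2·N−B = 2·(13/2, 3)−(10, 2)]
2. C_y = 4  [C = 2·N−B = 2·(13/2, 3)−(10, 2)]
   so C = (3, 4)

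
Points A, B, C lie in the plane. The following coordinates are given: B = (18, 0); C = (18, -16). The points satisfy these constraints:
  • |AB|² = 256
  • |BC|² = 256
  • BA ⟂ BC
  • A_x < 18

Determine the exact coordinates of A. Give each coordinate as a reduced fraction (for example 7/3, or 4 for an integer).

A = (2, 0)

1. A_x = 2  [[BA ⟂ BC ⇒ -16y=0] ∩ [|A−(18, 0)|²=256]]
2. A_y = 0  [[BA ⟂ BC ⇒ -16y=0] ∩ [|A−(18, 0)|²=256]]
   so A = (2, 0)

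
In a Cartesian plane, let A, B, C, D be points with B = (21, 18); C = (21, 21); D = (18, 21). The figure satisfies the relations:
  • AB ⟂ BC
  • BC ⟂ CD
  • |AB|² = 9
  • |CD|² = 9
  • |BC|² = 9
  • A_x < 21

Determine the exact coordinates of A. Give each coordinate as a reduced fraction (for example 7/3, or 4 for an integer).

A = (18, 18)

1. A_x = 18  [[AB ⟂ BC ⇒ -3y+54=0] ∩ [|A−(21, 18)|²=9]]
2. A_y = 18  [[AB ⟂ BC ⇒ -3y+54=0] ∩ [|A−(21, 18)|²=9]]
   so A = (18, 18)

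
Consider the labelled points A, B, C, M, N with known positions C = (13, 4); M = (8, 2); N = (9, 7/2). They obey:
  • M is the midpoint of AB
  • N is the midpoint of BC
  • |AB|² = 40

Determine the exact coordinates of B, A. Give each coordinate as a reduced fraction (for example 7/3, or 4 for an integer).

1. B_x = 5  [B = 2·N−C = 2·(9, 7/2)−(13, 4)]
2. B_y = 3  [B = 2·N−C = 2·(9, 7/2)−(13, 4)]
   so B = (5, 3)
3. A_x = 11  [A = 2·M−B = 2·(8, 2)−(5, 3)]
4. A_y = 1  [A = 2·M−B = 2·(8, 2)−(5, 3)]
   so A = (11, 1)

B = (5, 3)
A = (11, 1)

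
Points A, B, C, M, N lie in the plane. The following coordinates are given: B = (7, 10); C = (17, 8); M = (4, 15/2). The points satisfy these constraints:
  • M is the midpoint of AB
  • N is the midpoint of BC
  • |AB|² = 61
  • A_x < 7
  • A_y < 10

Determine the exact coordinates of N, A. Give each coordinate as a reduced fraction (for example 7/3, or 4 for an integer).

N = (12, 9)
A = (1, 5)

1. A_x = 1  [A = 2·M−B = 2·(4, 15/2)−(7, 10)]
2. A_y = 5  [A = 2·M−B = 2·(4, 15/2)−(7, 10)]
   so A = (1, 5)
3. N_x = 12  [2·N = B+C = (7, 10)+(17, 8)]
4. N_y = 9  [2·N = B+C = (7, 10)+(17, 8)]
   so N = (12, 9)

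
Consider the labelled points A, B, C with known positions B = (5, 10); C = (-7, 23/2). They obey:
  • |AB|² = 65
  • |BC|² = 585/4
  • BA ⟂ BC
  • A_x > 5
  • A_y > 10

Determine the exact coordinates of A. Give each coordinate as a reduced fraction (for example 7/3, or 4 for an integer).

A = (6, 18)

1. A_x = 6  [[BA ⟂ BC ⇒ -12x+3/2y+45=0] ∩ [|A−(5, 10)|²=65]]
2. A_y = 18  [[BA ⟂ BC ⇒ -12x+3/2y+45=0] ∩ [|A−(5, 10)|²=65]]
   so A = (6, 18)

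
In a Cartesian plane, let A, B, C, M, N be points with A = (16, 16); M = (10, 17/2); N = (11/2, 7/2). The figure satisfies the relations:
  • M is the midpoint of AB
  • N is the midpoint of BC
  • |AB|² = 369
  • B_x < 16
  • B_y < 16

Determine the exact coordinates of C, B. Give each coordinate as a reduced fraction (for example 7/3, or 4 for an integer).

1. B_x = 4  [B = 2·M−A = 2·(10, 17/2)−(16, 16)]
2. B_y = 1  [B = 2·M−A = 2·(10, 17/2)−(16, 16)]
   so B = (4, 1)
3. C_x = 7  [C = 2·N−B = 2·(11/2, 7/2)−(4, 1)]
4. C_y = 6  [C = 2·N−B = 2·(11/2, 7/2)−(4, 1)]
   so C = (7, 6)

C = (7, 6)
B = (4, 1)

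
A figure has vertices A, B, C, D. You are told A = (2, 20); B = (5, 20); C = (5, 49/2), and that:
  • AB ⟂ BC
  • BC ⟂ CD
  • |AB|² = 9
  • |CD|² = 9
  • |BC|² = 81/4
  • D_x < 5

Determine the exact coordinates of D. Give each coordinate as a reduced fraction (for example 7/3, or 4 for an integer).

1. D_x = 2  [[BC ⟂ CD ⇒ 9/2y-441/4=0] ∩ [|D−(5, 49/2)|²=9]]
2. D_y = 49/2  [[BC ⟂ CD ⇒ 9/2y-441/4=0] ∩ [|D−(5, 49/2)|²=9]]
   so D = (2, 49/2)

D = (2, 49/2)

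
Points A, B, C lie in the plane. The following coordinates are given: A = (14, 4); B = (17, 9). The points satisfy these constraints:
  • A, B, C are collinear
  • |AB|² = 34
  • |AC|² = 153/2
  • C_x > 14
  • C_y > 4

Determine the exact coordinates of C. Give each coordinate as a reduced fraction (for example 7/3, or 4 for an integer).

C = (37/2, 23/2)

1. C_x = 37/2  [[A, B, C are collinear ⇒ -5x+3y+58=0] ∩ [|C−(14, 4)|²=153/2]]
2. C_y = 23/2  [[A, B, C are collinear ⇒ -5x+3y+58=0] ∩ [|C−(14, 4)|²=153/2]]
   so C = (37/2, 23/2)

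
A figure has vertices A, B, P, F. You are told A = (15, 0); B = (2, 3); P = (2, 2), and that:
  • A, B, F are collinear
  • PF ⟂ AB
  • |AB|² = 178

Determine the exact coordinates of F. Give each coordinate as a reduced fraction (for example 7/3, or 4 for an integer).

F = (395/178, 525/178)

1. F_x = 395/178  [[A, B, F are collinear ⇒ -3x-13y+45=0] ∩ [PF ⟂ AB ⇒ -13x+3y+20=0]]
2. F_y = 525/178  [[A, B, F are collinear ⇒ -3x-13y+45=0] ∩ [PF ⟂ AB ⇒ -13x+3y+20=0]]
   so F = (395/178, 525/178)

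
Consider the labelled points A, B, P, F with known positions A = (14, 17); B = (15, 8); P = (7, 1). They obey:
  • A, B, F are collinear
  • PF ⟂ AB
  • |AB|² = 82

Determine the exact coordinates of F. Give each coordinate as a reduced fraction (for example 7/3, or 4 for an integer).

1. F_x = 1285/82  [[A, B, F are collinear ⇒ 9x+1y-143=0] ∩ [PF ⟂ AB ⇒ 1x-9y+2=0]]
2. F_y = 161/82  [[A, B, F are collinear ⇒ 9x+1y-143=0] ∩ [PF ⟂ AB ⇒ 1x-9y+2=0]]
   so F = (1285/82, 161/82)

F = (1285/82, 161/82)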